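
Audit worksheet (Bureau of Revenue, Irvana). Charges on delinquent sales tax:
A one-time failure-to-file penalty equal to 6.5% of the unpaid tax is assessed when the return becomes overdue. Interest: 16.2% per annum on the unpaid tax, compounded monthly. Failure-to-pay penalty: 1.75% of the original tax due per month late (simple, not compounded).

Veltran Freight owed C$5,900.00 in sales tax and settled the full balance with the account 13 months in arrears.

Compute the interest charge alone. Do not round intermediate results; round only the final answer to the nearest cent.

C$1,123.62

Interest (16.2%/yr ÷ 12 = 1.35%/month): C$5,900.00 × ((1 + 0.0135)^13 − 1) = C$1,123.6167…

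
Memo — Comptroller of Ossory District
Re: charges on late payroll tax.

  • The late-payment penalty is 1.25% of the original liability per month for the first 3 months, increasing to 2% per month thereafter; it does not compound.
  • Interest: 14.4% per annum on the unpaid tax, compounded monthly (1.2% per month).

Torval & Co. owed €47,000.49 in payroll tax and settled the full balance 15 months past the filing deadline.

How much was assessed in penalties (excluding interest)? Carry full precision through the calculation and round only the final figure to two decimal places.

Penalty, months 1–3: 3 × 1.25% × €47,000.49 = €1,762.52…
Penalty, months 4–15: 12 × 2% × €47,000.49 = €11,280.12…
Total penalty = €1,762.52… + €11,280.12… = €13,042.64

€13,042.64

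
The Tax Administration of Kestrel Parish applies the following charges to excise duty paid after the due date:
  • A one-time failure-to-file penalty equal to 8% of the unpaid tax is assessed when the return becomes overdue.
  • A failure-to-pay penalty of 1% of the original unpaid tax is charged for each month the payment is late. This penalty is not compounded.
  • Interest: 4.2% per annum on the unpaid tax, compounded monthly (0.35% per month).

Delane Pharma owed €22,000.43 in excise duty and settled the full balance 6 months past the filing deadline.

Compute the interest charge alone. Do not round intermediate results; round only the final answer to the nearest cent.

Interest: €22,000.43 × ((1 + 0.0035)^6 − 1) = €22,000.43 × 0.0211846… = €466.0705…

€466.07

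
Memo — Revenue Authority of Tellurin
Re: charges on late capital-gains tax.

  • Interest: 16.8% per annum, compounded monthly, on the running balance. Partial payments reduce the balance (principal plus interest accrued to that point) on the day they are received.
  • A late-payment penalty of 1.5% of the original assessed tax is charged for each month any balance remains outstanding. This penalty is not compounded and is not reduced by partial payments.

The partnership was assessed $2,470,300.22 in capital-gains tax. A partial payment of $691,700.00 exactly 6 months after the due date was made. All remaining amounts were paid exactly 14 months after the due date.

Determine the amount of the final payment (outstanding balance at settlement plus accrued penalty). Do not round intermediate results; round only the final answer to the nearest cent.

Monthly rate = 16.8% ÷ 12 = 1.4%
Balance at month 6: $2,470,300.2200 × (1 + 0.014)^6 = $2,685,205.1227…
After $691,700.00 payment: $2,685,205.1227… − $691,700.00 = $1,993,505.1227…
Balance at month 14: $1,993,505.1227… × (1 + 0.014)^8 = $2,228,029.8037…
Penalty: 14 × 1.5% × $2,470,300.22 = $518,763.05…
Final settlement = outstanding balance + penalty = $2,228,029.8037… + $518,763.05… = $2,746,792.85

$2,746,792.85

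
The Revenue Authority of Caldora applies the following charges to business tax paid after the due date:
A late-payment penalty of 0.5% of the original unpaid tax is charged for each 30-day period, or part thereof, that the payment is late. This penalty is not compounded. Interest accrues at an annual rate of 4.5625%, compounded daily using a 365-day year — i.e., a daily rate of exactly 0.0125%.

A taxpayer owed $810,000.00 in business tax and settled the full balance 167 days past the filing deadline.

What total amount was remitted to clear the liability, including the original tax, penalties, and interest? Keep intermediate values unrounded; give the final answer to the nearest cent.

$851,385.39

Penalty periods: ⌈167/30⌉ = 6; penalty = 6 × 0.5% × $810,000.00 = $24,300.00
Interest: $810,000.00 × ((1 + 0.000125)^167 − 1) = $810,000.00 × 0.02109307… = $17,085.3906…
Total = $810,000.00 + $24,300.0000 + $17,085.3906… = $851,385.39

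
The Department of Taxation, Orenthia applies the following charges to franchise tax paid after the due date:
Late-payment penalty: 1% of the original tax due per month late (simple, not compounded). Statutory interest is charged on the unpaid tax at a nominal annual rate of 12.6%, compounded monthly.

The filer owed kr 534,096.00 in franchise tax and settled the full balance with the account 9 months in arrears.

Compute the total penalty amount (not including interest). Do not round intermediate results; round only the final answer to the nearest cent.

Late-payment penalty = 1% × kr 534,096.00 × 9 mo = kr 48,068.64

kr 48,068.64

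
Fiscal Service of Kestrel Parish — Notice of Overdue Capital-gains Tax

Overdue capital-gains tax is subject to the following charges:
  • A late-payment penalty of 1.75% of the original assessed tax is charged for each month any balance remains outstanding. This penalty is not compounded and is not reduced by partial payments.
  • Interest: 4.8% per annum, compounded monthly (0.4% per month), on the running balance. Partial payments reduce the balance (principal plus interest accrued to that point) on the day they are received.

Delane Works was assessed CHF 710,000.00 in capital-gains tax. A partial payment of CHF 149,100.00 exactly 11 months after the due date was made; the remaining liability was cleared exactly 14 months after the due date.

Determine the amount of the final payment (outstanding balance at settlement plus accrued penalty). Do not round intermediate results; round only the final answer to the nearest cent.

Balance at month 11: CHF 710,000.0000 × (1 + 0.004)^11 = CHF 741,872.3579…
After CHF 149,100.00 payment: CHF 741,872.3579… − CHF 149,100.00 = CHF 592,772.3579…
Balance at month 14: CHF 592,772.3579… × (1 + 0.004)^3 = CHF 599,914.1172…
Penalty: 14 × 1.75% × CHF 710,000.00 = CHF 173,950.00
Final settlement = outstanding balance + penalty = CHF 599,914.1172… + CHF 173,950.00 = CHF 773,864.12

CHF 773,864.12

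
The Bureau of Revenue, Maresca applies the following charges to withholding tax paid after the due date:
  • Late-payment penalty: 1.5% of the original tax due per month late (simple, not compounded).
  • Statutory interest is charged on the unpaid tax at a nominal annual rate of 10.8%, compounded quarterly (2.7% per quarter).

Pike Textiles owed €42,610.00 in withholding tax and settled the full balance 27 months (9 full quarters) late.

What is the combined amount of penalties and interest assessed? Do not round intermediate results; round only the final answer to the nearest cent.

€28,802.92

Late-payment penalty: 27 × 1.5% × €42,610.00 = €17,257.05
Interest: €42,610.00 × ((1 + 0.027)^9 − 1) = €42,610.00 × 0.2709662… = €11,545.8687…
Penalties + interest = €17,257.0500 + €11,545.8687… = €28,802.92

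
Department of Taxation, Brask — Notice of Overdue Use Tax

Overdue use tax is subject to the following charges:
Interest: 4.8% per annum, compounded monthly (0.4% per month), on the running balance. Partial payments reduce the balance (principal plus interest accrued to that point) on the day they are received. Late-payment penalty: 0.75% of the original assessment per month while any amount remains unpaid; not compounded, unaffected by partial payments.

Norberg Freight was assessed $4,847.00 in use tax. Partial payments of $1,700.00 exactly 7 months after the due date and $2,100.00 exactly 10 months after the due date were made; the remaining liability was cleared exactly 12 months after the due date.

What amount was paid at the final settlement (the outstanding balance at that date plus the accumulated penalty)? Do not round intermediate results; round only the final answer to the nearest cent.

Balance at month 7: $4,847.0000 × (1 + 0.004)^7 = $4,984.3555…
After $1,700.00 payment: $4,984.3555… − $1,700.00 = $3,284.3555…
Balance at month 10: $3,284.3555… × (1 + 0.004)^3 = $3,323.9256…
After $2,100.00 payment: $3,323.9256… − $2,100.00 = $1,223.9256…
Balance at month 12: $1,223.9256… × (1 + 0.004)^2 = $1,233.7366…
Penalty: 12 × 0.75% × $4,847.00 = $436.23
Final settlement = outstanding balance + penalty = $1,233.7366… + $436.23 = $1,669.97

$1,669.97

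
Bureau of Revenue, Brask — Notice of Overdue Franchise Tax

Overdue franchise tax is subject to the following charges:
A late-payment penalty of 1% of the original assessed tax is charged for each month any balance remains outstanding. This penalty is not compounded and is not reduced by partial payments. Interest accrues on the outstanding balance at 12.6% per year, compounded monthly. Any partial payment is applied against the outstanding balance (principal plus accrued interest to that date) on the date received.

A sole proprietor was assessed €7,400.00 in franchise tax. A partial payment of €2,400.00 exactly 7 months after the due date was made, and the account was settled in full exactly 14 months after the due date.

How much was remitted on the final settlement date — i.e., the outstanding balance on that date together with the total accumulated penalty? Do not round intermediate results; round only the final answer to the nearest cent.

€7,019.20

Monthly rate = 12.6% ÷ 12 = 1.05%
Balance at month 7: €7,400.0000 × (1 + 0.0105)^7 = €7,961.3358…
After €2,400.00 payment: €7,961.3358… − €2,400.00 = €5,561.3358…
Balance at month 14: €5,561.3358… × (1 + 0.0105)^7 = €5,983.1976…
Penalty: 14 × 1% × €7,400.00 = €1,036.00
Final settlement = outstanding balance + penalty = €5,983.1976… + €1,036.00 = €7,019.20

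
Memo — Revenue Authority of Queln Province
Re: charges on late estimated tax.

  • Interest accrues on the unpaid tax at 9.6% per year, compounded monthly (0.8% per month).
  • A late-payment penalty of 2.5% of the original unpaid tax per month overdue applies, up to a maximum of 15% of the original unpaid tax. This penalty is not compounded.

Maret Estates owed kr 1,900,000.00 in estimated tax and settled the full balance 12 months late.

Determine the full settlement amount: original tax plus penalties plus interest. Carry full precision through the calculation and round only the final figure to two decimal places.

kr 2,375,643.52

Penalty (uncapped): 12 × 2.5% × kr 1,900,000.00 = kr 570,000.00; cap = 15% × kr 1,900,000.00 = kr 285,000.00 → penalty = kr 285,000.00
Interest: kr 1,900,000.00 × ((1 + 0.008)^12 − 1) = kr 1,900,000.00 × 0.1003387… = kr 190,643.5181…
Total = kr 1,900,000.00 + kr 285,000.0000 + kr 190,643.5181… = kr 2,375,643.52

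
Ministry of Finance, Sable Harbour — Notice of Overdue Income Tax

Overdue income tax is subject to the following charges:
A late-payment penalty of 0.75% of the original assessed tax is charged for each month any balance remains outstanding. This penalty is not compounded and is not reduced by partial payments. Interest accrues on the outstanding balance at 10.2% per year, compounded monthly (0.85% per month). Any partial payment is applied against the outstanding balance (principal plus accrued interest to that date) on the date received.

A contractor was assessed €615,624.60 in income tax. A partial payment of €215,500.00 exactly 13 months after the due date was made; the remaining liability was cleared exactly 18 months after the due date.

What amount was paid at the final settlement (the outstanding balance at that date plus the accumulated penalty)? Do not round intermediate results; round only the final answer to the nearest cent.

Balance at month 13: €615,624.6000 × (1 + 0.0085)^13 = €687,230.9322…
After €215,500.00 payment: €687,230.9322… − €215,500.00 = €471,730.9322…
Balance at month 18: €471,730.9322… × (1 + 0.0085)^5 = €492,123.2317…
Penalty: 18 × 0.75% × €615,624.60 = €83,109.32…
Final settlement = outstanding balance + penalty = €492,123.2317… + €83,109.32… = €575,232.55

€575,232.55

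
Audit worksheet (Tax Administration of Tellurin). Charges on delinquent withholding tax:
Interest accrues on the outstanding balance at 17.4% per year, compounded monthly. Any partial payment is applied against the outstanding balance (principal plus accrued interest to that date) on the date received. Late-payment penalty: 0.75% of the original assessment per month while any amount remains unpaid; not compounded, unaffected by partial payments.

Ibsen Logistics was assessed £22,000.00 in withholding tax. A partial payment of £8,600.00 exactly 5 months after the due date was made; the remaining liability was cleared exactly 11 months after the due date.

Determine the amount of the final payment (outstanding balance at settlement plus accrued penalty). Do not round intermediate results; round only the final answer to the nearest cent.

£18,213.94

Monthly rate = 17.4% ÷ 12 = 1.45%
Balance at month 5: £22,000.0000 × (1 + 0.0145)^5 = £23,641.9306…
After £8,600.00 payment: £23,641.9306… − £8,600.00 = £15,041.9306…
Balance at month 11: £15,041.9306… × (1 + 0.0145)^6 = £16,398.9442…
Penalty: 11 × 0.75% × £22,000.00 = £1,815.00
Final settlement = outstanding balance + penalty = £16,398.9442… + £1,815.00 = £18,213.94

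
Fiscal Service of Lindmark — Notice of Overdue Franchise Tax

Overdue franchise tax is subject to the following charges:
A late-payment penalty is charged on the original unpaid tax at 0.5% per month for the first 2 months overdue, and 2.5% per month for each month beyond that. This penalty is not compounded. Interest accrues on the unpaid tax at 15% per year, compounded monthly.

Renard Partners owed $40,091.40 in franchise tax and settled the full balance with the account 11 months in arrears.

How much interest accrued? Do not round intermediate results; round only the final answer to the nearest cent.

$5,870.35

Interest (15%/yr ÷ 12 = 1.25%/month): $40,091.40 × ((1 + 0.0125)^11 − 1) = $5,870.3518…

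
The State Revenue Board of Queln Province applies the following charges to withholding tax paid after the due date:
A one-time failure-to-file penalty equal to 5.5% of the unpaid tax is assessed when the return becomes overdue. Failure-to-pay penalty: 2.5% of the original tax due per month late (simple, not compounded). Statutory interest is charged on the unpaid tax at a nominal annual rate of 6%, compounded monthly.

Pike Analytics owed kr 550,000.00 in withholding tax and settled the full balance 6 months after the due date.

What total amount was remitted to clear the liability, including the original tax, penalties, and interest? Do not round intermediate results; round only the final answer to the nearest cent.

kr 679,457.63

Failure-to-file penalty: 5.5% × kr 550,000.00 = kr 30,250.00
Failure-to-pay penalty = 2.5% × kr 550,000.00 × 6 mo = kr 82,500.00
Interest (6%/yr ÷ 12 = 0.5%/month): kr 550,000.00 × ((1 + 0.005)^6 − 1) = kr 16,707.6302…
Total = kr 550,000.00 + kr 112,750.0000 + kr 16,707.6302… = kr 679,457.63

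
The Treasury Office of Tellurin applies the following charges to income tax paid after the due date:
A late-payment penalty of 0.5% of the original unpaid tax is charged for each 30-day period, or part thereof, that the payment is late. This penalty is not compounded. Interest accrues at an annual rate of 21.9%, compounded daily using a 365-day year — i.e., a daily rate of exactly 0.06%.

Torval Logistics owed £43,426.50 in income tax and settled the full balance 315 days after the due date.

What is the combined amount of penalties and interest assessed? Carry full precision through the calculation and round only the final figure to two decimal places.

Penalty periods: ⌈315/30⌉ = 11; penalty = 11 × 0.5% × £43,426.50 = £2,388.46…
Interest: £43,426.50 × ((1 + 0.0006)^315 − 1) = £43,426.50 × 0.20797249… = £9,031.5172…
Penalties + interest = £2,388.4575 + £9,031.5172… = £11,419.97

£11,419.97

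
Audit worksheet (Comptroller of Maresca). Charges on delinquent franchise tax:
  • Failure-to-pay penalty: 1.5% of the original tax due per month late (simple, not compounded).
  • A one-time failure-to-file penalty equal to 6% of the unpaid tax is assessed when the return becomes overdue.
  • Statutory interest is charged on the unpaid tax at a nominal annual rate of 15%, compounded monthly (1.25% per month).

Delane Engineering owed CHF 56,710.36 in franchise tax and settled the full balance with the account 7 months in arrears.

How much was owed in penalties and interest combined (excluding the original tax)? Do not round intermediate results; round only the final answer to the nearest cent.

CHF 14,509.37

Failure-to-file penalty: 6% × CHF 56,710.36 = CHF 3,402.62…
Failure-to-pay penalty: 7 × 1.5% × CHF 56,710.36 = CHF 5,954.59…
Interest: CHF 56,710.36 × ((1 + 0.0125)^7 − 1) = CHF 56,710.36 × 0.0908505… = CHF 5,152.1629…
Penalties + interest = CHF 9,357.2094 + CHF 5,152.1629… = CHF 14,509.37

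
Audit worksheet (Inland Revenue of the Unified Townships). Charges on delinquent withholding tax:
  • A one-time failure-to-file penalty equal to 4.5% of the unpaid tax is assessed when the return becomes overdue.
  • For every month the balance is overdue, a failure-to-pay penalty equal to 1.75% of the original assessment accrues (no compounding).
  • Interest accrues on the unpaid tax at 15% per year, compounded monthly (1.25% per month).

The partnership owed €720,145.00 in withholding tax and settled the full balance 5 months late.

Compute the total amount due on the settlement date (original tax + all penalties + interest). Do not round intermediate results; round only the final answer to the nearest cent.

Failure-to-file penalty: 4.5% × €720,145.00 = €32,406.53…
Failure-to-pay penalty = 1.75% × €720,145.00 × 5 mo = €63,012.69…
Interest: €720,145.00 × ((1 + 0.0125)^5 − 1) = €720,145.00 × 0.0640822… = €46,148.4425…
Total = €720,145.00 + €95,419.2125 + €46,148.4425… = €861,712.66

€861,712.66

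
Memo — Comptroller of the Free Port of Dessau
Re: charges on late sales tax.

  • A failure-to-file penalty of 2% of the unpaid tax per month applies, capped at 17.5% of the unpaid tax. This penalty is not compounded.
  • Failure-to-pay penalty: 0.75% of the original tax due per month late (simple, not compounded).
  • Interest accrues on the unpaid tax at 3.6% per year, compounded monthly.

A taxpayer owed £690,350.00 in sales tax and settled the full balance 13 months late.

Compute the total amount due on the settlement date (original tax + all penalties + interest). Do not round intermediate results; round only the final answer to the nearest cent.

£905,884.02

Failure-to-file: 13 × 2% × £690,350.00 = £179,491.00, capped at 17.5% × £690,350.00 = £120,811.25
Failure-to-pay penalty = 0.75% × £690,350.00 × 13 mo = £67,309.13…
Interest (3.6%/yr ÷ 12 = 0.3%/month): £690,350.00 × ((1 + 0.003)^13 − 1) = £27,413.6468…
Total = £690,350.00 + £188,120.3750 + £27,413.6468… = £905,884.02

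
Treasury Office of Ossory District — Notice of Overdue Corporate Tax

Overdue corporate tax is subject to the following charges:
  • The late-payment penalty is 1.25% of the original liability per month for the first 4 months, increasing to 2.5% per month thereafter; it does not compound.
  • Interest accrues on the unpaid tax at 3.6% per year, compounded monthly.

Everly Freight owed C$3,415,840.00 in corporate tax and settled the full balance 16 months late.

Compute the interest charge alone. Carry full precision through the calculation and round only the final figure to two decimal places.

C$167,701.58

Interest (3.6%/yr ÷ 12 = 0.3%/month): C$3,415,840.00 × ((1 + 0.003)^16 − 1) = C$167,701.5819…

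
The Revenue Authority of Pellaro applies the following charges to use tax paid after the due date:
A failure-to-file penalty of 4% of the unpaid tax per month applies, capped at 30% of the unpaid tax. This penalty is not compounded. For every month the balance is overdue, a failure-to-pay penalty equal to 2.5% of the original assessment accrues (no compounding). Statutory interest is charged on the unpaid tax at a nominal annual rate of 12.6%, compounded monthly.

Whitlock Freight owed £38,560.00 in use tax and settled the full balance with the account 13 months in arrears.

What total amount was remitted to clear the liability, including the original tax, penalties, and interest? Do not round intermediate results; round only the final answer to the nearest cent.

£68,268.14

Failure-to-file: 13 × 4% × £38,560.00 = £20,051.20, capped at 30% × £38,560.00 = £11,568.00
Failure-to-pay penalty: 13 × 2.5% × £38,560.00 = £12,532.00
Interest (12.6%/yr ÷ 12 = 1.05%/month): £38,560.00 × ((1 + 0.0105)^13 − 1) = £5,608.1447…
Total = £38,560.00 + £24,100.0000 + £5,608.1447… = £68,268.14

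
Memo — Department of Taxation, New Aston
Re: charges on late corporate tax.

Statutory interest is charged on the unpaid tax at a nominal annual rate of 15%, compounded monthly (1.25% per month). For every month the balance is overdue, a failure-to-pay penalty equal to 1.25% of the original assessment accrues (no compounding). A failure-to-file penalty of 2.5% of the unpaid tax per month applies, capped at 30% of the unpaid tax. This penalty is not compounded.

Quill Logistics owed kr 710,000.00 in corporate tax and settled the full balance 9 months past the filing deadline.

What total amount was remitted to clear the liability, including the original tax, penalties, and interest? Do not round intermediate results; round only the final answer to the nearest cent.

Failure-to-file: 9 × 2.5% × kr 710,000.00 = kr 159,750.00 (under the 30% cap)
Failure-to-pay penalty = 1.25% × kr 710,000.00 × 9 mo = kr 79,875.00
Interest: kr 710,000.00 × ((1 + 0.0125)^9 − 1) = kr 710,000.00 × 0.1182922… = kr 83,987.4460…
Total = kr 710,000.00 + kr 239,625.0000 + kr 83,987.4460… = kr 1,033,612.45

kr 1,033,612.45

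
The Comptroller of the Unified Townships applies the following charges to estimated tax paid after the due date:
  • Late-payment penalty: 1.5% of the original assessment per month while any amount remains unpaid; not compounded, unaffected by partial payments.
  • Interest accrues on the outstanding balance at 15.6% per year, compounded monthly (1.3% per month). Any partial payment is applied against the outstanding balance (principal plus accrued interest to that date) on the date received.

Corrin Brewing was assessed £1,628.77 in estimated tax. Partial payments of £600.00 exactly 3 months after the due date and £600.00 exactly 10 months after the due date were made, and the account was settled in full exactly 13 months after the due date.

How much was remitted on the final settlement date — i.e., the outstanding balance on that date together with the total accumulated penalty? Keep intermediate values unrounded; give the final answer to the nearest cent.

£937.74

Balance at month 3: £1,628.7700 × (1 + 0.013)^3 = £1,693.1214…
After £600.00 payment: £1,693.1214… − £600.00 = £1,093.1214…
Balance at month 10: £1,093.1214… × (1 + 0.013)^7 = £1,196.5601…
After £600.00 payment: £1,196.5601… − £600.00 = £596.5601…
Balance at month 13: £596.5601… × (1 + 0.013)^3 = £620.1297…
Penalty: 13 × 1.5% × £1,628.77 = £317.61…
Final settlement = outstanding balance + penalty = £620.1297… + £317.61… = £937.74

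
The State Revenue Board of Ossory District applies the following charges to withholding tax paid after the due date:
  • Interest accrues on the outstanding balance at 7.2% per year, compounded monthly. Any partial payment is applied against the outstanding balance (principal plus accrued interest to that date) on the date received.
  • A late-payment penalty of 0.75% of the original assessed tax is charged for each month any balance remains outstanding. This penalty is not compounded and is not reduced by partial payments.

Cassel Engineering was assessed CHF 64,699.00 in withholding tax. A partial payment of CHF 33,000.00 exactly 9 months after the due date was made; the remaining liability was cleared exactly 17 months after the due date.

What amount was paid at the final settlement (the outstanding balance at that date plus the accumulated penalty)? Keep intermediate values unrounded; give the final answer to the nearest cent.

Monthly rate = 7.2% ÷ 12 = 0.6%
Balance at month 9: CHF 64,699.0000 × (1 + 0.006)^9 = CHF 68,277.7804…
After CHF 33,000.00 payment: CHF 68,277.7804… − CHF 33,000.00 = CHF 35,277.7804…
Balance at month 17: CHF 35,277.7804… × (1 + 0.006)^8 = CHF 37,007.1038…
Penalty: 17 × 0.75% × CHF 64,699.00 = CHF 8,249.12…
Final settlement = outstanding balance + penalty = CHF 37,007.1038… + CHF 8,249.12… = CHF 45,256.23

CHF 45,256.23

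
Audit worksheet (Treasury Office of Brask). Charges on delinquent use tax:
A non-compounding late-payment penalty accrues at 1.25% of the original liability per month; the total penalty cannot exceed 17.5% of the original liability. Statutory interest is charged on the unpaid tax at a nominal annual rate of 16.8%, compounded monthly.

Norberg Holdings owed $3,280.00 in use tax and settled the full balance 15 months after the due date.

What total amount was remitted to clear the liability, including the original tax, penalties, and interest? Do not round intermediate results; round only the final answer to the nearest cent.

Penalty (uncapped): 15 × 1.25% × $3,280.00 = $615.00; cap = 17.5% × $3,280.00 = $574.00 → penalty = $574.00
Interest (16.8%/yr ÷ 12 = 1.4%/month): $3,280.00 × ((1 + 0.014)^15 − 1) = $760.5750…
Total = $3,280.00 + $574.0000 + $760.5750… = $4,614.57

$4,614.57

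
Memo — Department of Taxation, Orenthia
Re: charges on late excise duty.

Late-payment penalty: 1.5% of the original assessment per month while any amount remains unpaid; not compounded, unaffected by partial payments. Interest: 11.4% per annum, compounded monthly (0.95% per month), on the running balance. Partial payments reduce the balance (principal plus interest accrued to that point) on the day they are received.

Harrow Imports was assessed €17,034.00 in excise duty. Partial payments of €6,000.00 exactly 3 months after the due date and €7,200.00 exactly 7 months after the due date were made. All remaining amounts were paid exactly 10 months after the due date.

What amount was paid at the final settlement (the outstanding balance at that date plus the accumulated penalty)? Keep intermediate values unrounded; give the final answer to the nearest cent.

€7,460.58

Balance at month 3: €17,034.0000 × (1 + 0.0095)^3 = €17,524.0956…
After €6,000.00 payment: €17,524.0956… − €6,000.00 = €11,524.0956…
Balance at month 7: €11,524.0956… × (1 + 0.0095)^4 = €11,968.2911…
After €7,200.00 payment: €11,968.2911… − €7,200.00 = €4,768.2911…
Balance at month 10: €4,768.2911… × (1 + 0.0095)^3 = €4,905.4825…
Penalty: 10 × 1.5% × €17,034.00 = €2,555.10
Final settlement = outstanding balance + penalty = €4,905.4825… + €2,555.10 = €7,460.58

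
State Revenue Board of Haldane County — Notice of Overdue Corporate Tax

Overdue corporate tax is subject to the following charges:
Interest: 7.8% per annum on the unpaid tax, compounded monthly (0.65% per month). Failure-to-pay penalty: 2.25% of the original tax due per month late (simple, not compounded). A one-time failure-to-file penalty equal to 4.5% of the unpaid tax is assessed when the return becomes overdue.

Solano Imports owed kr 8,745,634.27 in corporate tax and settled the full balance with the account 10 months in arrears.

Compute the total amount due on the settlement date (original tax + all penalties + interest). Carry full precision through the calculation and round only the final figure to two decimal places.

Failure-to-file penalty: 4.5% × kr 8,745,634.27 = kr 393,553.54…
Failure-to-pay penalty = 2.25% × kr 8,745,634.27 × 10 mo = kr 1,967,767.71…
Interest: kr 8,745,634.27 × ((1 + 0.0065)^10 − 1) = kr 8,745,634.27 × 0.0669346… = kr 585,385.3812…
Total = kr 8,745,634.27 + kr 2,361,321.2529 + kr 585,385.3812… = kr 11,692,340.90

kr 11,692,340.90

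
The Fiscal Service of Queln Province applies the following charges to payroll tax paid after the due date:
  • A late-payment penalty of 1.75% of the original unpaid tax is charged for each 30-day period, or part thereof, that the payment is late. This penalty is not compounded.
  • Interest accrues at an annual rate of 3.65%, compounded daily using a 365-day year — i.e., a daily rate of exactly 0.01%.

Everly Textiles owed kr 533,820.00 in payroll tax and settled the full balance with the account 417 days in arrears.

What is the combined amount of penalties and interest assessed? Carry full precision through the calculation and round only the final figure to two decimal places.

Penalty periods: ⌈417/30⌉ = 14; penalty = 14 × 1.75% × kr 533,820.00 = kr 130,785.90
Interest: kr 533,820.00 × ((1 + 0.0001)^417 − 1) = kr 533,820.00 × 0.04257948… = kr 22,729.7800…
Penalties + interest = kr 130,785.9000 + kr 22,729.7800… = kr 153,515.68

kr 153,515.68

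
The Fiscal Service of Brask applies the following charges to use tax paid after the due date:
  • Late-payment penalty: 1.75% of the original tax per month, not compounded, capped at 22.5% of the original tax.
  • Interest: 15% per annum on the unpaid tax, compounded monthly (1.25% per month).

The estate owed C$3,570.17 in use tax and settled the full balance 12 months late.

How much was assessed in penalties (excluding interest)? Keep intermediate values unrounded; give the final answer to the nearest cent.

C$749.74

Penalty: 12 × 1.75% × C$3,570.17 = C$749.74… (below the 22.5% cap of C$803.29…)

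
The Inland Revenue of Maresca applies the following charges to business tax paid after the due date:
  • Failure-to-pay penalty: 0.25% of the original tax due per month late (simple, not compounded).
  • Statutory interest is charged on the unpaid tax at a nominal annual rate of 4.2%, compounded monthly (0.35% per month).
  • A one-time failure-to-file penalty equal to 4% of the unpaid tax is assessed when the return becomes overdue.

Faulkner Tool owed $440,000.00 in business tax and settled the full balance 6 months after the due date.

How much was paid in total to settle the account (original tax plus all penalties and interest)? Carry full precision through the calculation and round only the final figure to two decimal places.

Failure-to-file penalty: 4% × $440,000.00 = $17,600.00
Failure-to-pay penalty: 6 × 0.25% × $440,000.00 = $6,600.00
Interest: $440,000.00 × ((1 + 0.0035)^6 − 1) = $440,000.00 × 0.0211846… = $9,321.2283…
Total = $440,000.00 + $24,200.0000 + $9,321.2283… = $473,521.23

$473,521.23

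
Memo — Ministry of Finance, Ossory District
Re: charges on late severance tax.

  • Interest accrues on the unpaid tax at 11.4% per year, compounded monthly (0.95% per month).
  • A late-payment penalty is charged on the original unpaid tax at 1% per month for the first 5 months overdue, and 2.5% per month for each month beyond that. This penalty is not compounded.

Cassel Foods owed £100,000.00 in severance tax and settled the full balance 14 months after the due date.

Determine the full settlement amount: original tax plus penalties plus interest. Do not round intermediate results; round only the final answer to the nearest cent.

Penalty, months 1–5: 5 × 1% × £100,000.00 = £5,000.00
Penalty, months 6–14: 9 × 2.5% × £100,000.00 = £22,500.00
Interest: £100,000.00 × ((1 + 0.0095)^14 − 1) = £100,000.00 × 0.1415331… = £14,153.3145…
Total = £100,000.00 + £27,500.0000 + £14,153.3145… = £141,653.31

£141,653.31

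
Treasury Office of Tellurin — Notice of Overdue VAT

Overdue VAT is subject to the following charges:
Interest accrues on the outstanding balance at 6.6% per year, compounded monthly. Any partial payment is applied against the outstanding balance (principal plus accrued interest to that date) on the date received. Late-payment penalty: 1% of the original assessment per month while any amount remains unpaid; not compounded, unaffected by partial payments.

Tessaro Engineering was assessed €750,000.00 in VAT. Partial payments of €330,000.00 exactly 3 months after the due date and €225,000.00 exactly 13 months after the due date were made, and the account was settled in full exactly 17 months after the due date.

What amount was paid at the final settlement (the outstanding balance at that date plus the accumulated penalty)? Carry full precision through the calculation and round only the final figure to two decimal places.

€364,467.32

Monthly rate = 6.6% ÷ 12 = 0.55%
Balance at month 3: €750,000.0000 × (1 + 0.0055)^3 = €762,443.1873…
After €330,000.00 payment: €762,443.1873… − €330,000.00 = €432,443.1873…
Balance at month 13: €432,443.1873… × (1 + 0.0055)^10 = €456,824.9432…
After €225,000.00 payment: €456,824.9432… − €225,000.00 = €231,824.9432…
Balance at month 17: €231,824.9432… × (1 + 0.0055)^4 = €236,967.3227…
Penalty: 17 × 1% × €750,000.00 = €127,500.00
Final settlement = outstanding balance + penalty = €236,967.3227… + €127,500.00 = €364,467.32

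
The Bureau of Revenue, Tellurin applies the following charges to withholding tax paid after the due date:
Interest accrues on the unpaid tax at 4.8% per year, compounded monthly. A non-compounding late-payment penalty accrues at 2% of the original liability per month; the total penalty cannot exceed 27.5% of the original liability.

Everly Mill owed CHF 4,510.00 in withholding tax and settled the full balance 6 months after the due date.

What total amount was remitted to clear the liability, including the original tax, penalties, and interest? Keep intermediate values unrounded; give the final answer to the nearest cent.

Penalty: 6 × 2% × CHF 4,510.00 = CHF 541.20 (below the 27.5% cap of CHF 1,240.25)
Interest (4.8%/yr ÷ 12 = 0.4%/month): CHF 4,510.00 × ((1 + 0.004)^6 − 1) = CHF 109.3282…
Total = CHF 4,510.00 + CHF 541.2000 + CHF 109.3282… = CHF 5,160.53

CHF 5,160.53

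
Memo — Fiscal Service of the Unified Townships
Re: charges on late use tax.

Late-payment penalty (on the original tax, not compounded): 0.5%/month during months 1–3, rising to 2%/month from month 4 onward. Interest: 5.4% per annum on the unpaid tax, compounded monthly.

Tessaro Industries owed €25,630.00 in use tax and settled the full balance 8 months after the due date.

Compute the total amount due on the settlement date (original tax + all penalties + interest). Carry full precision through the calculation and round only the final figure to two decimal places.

€29,514.79

Penalty, months 1–3: 3 × 0.5% × €25,630.00 = €384.45
Penalty, months 4–8: 5 × 2% × €25,630.00 = €2,563.00
Interest (5.4%/yr ÷ 12 = 0.45%/month): €25,630.00 × ((1 + 0.0045)^8 − 1) = €937.3437…
Total = €25,630.00 + €2,947.4500 + €937.3437… = €29,514.79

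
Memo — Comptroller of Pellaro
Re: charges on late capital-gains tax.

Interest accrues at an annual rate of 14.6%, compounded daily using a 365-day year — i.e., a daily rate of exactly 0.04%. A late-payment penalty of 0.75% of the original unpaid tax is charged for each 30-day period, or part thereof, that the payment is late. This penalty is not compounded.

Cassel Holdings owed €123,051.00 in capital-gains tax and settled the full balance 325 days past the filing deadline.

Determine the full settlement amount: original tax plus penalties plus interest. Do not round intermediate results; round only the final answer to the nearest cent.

Penalty periods: ⌈325/30⌉ = 11; penalty = 11 × 0.75% × €123,051.00 = €10,151.71…
Interest: €123,051.00 × ((1 + 0.0004)^325 − 1) = €123,051.00 × 0.13879878… = €17,079.3289…
Total = €123,051.00 + €10,151.7075 + €17,079.3289… = €150,282.04

€150,282.04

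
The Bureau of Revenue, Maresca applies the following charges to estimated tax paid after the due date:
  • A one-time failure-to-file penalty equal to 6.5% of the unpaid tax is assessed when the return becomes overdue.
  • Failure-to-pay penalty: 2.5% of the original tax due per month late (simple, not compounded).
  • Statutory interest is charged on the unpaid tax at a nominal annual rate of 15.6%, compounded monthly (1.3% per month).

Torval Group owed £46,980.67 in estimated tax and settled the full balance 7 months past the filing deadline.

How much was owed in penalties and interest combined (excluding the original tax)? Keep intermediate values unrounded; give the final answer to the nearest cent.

£15,721.00

Failure-to-file penalty: 6.5% × £46,980.67 = £3,053.74…
Failure-to-pay penalty = 2.5% × £46,980.67 × 7 mo = £8,221.62…
Interest: £46,980.67 × ((1 + 0.013)^7 − 1) = £46,980.67 × 0.0946269… = £4,445.6353…
Penalties + interest = £11,275.3608 + £4,445.6353… = £15,721.00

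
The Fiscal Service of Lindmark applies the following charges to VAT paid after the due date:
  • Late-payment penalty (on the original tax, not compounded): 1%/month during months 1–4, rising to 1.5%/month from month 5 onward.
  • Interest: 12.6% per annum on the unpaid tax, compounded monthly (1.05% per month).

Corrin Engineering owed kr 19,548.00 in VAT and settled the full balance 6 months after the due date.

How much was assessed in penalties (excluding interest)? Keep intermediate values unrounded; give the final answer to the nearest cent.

kr 1,368.36

Penalty, months 1–4: 4 × 1% × kr 19,548.00 = kr 781.92
Penalty, months 5–6: 2 × 1.5% × kr 19,548.00 = kr 586.44
Total penalty = kr 781.92 + kr 586.44 = kr 1,368.36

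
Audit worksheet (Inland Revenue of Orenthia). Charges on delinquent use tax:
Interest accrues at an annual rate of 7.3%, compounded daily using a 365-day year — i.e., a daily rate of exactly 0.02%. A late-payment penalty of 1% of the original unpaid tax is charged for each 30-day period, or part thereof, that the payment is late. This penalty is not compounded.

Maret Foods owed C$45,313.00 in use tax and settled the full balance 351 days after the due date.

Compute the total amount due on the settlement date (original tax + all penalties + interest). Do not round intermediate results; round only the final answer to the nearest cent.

Penalty periods: ⌈351/30⌉ = 12; penalty = 12 × 1% × C$45,313.00 = C$5,437.56
Interest: C$45,313.00 × ((1 + 0.0002)^351 − 1) = C$45,313.00 × 0.07271517… = C$3,294.9427…
Total = C$45,313.00 + C$5,437.5600 + C$3,294.9427… = C$54,045.50

C$54,045.50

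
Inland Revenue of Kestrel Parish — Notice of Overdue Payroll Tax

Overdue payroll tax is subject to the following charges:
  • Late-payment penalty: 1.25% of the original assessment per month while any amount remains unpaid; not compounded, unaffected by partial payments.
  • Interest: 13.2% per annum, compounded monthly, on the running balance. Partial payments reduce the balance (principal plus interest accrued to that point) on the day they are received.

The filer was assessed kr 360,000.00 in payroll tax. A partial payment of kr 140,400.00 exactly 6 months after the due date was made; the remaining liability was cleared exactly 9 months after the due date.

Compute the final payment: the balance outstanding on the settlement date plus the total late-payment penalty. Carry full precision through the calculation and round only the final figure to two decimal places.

kr 292,664.73

Monthly rate = 13.2% ÷ 12 = 1.1%
Balance at month 6: kr 360,000.0000 × (1 + 0.011)^6 = kr 384,423.0626…
After kr 140,400.00 payment: kr 384,423.0626… − kr 140,400.00 = kr 244,023.0626…
Balance at month 9: kr 244,023.0626… × (1 + 0.011)^3 = kr 252,164.7288…
Penalty: 9 × 1.25% × kr 360,000.00 = kr 40,500.00
Final settlement = outstanding balance + penalty = kr 252,164.7288… + kr 40,500.00 = kr 292,664.73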